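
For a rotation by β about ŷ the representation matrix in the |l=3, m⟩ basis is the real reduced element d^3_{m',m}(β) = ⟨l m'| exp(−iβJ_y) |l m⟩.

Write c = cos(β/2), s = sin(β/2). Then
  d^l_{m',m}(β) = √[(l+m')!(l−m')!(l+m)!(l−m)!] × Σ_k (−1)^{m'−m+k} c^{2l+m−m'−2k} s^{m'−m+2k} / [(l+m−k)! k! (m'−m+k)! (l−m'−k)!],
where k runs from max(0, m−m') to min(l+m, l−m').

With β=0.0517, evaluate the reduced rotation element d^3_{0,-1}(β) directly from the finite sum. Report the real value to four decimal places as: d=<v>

d=-0.0892

d^3_{0,-1}(β=0.0517) via Wigner's sum:
With c≡cos(β/2)=0.999666 and s≡sin(β/2)=0.025847, N=[6·6·2·24]^{1/2}=41.569219
k∈{0,1,2} keeps every argument non-negative
  k=0: (−1)^1·41.5692/(12)·0.9997^5·0.0258^1 = -0.089388
  k=1: (−1)^2·41.5692/(4)·0.9997^3·0.0258^3 = +0.000179
  k=2: (−1)^3·41.5692/(12)·0.9997^1·0.0258^5 = -0.000000
d^3_{0,-1}(0.0517) = -0.089388 +0.000179 -0.000000 = -0.089208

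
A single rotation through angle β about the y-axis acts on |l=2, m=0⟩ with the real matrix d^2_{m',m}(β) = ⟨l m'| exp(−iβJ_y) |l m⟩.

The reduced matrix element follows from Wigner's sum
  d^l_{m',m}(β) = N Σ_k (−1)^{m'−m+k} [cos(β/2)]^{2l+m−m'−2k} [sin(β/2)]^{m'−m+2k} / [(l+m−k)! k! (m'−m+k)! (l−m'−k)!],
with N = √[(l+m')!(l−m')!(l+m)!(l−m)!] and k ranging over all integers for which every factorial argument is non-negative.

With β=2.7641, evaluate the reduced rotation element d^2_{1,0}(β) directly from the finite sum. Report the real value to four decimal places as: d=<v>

d=0.4196

d^2_{1,0}(β=2.7641) via Wigner's sum:
c=cos(2.7641/2)=0.187628, s=sin(2.7641/2)=0.982240; N=√[6·1·2·2]=4.898979
k: max(0,(0)−(1))=0 … min(2+(0),2−(1))=1
  k=0: (−1)^1·4.8990/(2)·0.1876^3·0.9822^1 = -0.015892
  k=1: (−1)^2·4.8990/(2)·0.1876^1·0.9822^3 = +0.435538
d^2_{1,0}(2.7641) = -0.015892 +0.435538 = +0.419645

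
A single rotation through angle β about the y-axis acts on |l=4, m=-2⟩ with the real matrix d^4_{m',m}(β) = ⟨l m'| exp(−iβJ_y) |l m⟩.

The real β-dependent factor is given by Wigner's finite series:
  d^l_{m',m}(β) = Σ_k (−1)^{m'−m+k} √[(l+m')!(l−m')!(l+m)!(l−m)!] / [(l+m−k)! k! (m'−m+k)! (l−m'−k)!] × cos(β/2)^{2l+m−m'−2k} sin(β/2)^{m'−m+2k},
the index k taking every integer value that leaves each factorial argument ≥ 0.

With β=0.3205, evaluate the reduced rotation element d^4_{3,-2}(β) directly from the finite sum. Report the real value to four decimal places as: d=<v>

d^4_{3,-2}(β=0.3205) via Wigner's sum:
Half-angle: c=0.987187, s=0.159565. N=√(5040·1·2·720)=2693.993318
k: max(0,(-2)−(3))=0 … min(4+(-2),4−(3))=1
  k=0: (−1)^5·2693.9933/(240)·0.9872^3·0.1596^5 = -0.001117
  k=1: (−1)^6·2693.9933/(720)·0.9872^1·0.1596^7 = +0.000010
d^4_{3,-2}(0.3205) = -0.001117 +0.000010 = -0.001107

d=-0.0011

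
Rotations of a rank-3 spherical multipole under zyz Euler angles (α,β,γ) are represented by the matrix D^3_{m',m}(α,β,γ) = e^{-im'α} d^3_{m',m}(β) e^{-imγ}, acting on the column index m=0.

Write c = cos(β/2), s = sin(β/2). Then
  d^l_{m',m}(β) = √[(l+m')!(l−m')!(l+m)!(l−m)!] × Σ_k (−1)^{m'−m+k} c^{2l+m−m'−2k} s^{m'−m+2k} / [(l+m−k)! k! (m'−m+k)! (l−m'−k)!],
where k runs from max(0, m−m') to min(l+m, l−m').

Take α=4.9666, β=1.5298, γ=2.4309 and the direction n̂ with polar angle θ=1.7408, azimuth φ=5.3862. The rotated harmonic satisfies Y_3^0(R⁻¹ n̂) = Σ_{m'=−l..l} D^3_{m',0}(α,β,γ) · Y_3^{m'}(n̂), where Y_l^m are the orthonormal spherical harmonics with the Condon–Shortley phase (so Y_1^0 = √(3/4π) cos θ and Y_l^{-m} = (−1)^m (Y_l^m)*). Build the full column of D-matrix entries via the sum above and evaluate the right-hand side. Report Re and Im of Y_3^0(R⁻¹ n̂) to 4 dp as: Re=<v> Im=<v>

Re=0.3270 Im=0.0000

Need the full column D^3_{m',0} for m'=−3..3 at α=4.9666, β=1.5298, γ=2.4309.
cos(β/2)=0.721452, sin(β/2)=0.692465
d^3_{-3,0}: single k=3 term ⇒ +0.557609;  D = -0.385212+0.403162i
d^3_{-2,0}: k∈[2..3] ⇒ +0.711516 -0.655490 = +0.056027;  D = -0.048940-0.027274i
d^3_{-1,0}: k∈[1..3] ⇒ +0.468840 -1.295766 +0.397912 = -0.429015;  D = -0.107890+0.415227i
d^3_{0,0}: k∈[0..3] ⇒ +0.141008 -1.169141 +1.077080 -0.110252 = -0.061305;  D = -0.061305+0.000000i
d^3_{1,0}: k∈[0..2] ⇒ -0.468840 +1.295766 -0.397912 = +0.429015;  D = +0.107890+0.415227i
d^3_{2,0}: k∈[0..1] ⇒ +0.711516 -0.655490 = +0.056027;  D = -0.048940+0.027274i
d^3_{3,0}: single k=0 term ⇒ -0.557609;  D = +0.385212+0.403162i
Y_3^{m'}(θ=1.7408,φ=5.3862) and Σ D·Y over m':
  (-0.3852+0.4032i)·(-0.3596+0.1740i)  (-0.0489-0.0273i)·(+0.0372-0.1638i)  (-0.1079+0.4152i)·(-0.1703-0.2133i)  (-0.0613+0.0000i)·(+0.1804+0.0000i)  (+0.1079+0.4152i)·(+0.1703-0.2133i)  (-0.0489+0.0273i)·(+0.0372+0.1638i)  (+0.3852+0.4032i)·(+0.3596+0.1740i)
Y_3^0(R⁻¹ n̂) = +0.326979+0.000000i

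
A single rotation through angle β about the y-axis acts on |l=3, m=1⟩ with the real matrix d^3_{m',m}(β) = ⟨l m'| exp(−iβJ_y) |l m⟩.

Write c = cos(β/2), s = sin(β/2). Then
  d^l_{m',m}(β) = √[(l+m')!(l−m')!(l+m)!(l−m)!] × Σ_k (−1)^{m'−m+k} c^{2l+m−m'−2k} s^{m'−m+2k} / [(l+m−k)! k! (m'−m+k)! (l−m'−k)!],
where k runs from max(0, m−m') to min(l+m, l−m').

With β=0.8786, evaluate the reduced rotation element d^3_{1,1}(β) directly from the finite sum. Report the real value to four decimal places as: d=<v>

d=-0.2605

d^3_{1,1}(β=0.8786) via Wigner's sum:
Half-angle: c=0.905050, s=0.425306. N=√(24·2·24·2)=48.000000
k∈{0,1,2} keeps every argument non-negative
  k=0: (−1)^0·48.0000/(48)·0.9050^6·0.4253^0 = +0.549584
  k=1: (−1)^1·48.0000/(6)·0.9050^4·0.4253^2 = -0.970918
  k=2: (−1)^2·48.0000/(8)·0.9050^2·0.4253^4 = +0.160806
d^3_{1,1}(0.8786) = +0.549584 -0.970918 +0.160806 = -0.260528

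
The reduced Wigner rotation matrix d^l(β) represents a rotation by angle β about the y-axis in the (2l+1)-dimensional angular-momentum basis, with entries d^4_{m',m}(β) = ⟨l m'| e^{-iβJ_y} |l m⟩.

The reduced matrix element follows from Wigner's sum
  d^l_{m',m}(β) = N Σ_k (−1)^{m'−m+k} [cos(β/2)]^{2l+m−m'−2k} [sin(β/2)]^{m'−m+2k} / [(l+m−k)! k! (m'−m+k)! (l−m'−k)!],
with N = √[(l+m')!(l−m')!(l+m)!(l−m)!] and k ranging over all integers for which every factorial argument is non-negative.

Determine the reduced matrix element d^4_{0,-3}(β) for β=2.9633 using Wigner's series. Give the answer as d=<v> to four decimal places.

d^4_{0,-3}(β=2.9633) via Wigner's sum:
Half-angle: c=0.089028, s=0.996029. N=√(24·24·1·5040)=1703.830978
The bounds max(0,m−m')=0 and min(l+m,l−m')=1 give 2 terms
  k=0: (−1)^3·1703.8310/(144)·0.0890^5·0.9960^3 = -0.000065
  k=1: (−1)^4·1703.8310/(144)·0.0890^3·0.9960^5 = +0.008185
d^4_{0,-3}(2.9633) = -0.000065 +0.008185 = +0.008119

d=0.0081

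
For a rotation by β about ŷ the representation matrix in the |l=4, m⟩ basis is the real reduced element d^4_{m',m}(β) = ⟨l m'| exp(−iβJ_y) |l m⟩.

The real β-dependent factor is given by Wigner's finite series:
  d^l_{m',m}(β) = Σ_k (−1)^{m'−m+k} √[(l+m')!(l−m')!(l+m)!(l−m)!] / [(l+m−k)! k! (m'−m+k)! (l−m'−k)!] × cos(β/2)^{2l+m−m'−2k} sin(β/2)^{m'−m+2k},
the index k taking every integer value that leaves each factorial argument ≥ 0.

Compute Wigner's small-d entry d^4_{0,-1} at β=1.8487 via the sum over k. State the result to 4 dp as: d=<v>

d^4_{0,-1}(β=1.8487) via Wigner's sum:
With c≡cos(β/2)=0.602354 and s≡sin(β/2)=0.798229, N=[24·24·6·120]^{1/2}=643.987578
Admissible k: 0..3 (factorial args all ≥0)
  k=0: (−1)^1·643.9876/(144)·0.6024^7·0.7982^1 = -0.102708
  k=1: (−1)^2·643.9876/(24)·0.6024^5·0.7982^3 = +1.082198
  k=2: (−1)^3·643.9876/(24)·0.6024^3·0.7982^5 = -1.900463
  k=3: (−1)^4·643.9876/(144)·0.6024^1·0.7982^7 = +0.556238
d^4_{0,-1}(1.8487) = -0.102708 +1.082198 -1.900463 +0.556238 = -0.364734

d=-0.3647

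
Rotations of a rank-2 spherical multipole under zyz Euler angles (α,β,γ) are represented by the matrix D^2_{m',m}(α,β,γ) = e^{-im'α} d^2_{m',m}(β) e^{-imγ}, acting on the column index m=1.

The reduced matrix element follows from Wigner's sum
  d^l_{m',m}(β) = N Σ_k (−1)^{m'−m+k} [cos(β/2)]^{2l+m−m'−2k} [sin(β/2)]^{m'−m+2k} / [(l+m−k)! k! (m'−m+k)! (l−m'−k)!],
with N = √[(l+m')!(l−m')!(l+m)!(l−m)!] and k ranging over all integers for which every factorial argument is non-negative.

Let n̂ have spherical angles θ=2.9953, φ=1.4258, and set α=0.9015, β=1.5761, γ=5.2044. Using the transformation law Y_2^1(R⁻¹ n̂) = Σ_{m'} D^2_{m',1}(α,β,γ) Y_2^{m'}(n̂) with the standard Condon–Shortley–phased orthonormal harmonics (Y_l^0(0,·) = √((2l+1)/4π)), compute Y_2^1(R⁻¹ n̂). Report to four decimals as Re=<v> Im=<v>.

Re=-0.0409 Im=-0.0920

Need the full column D^2_{m',1} for m'=−2..2 at α=0.9015, β=1.5761, γ=5.2044.
cos(β/2)=0.705229, sin(β/2)=0.708979
d^2_{-2,1}: single k=3 term ⇒ +0.502645;  D = -0.485776+0.129127i
d^2_{-1,1}: k∈[2..3] ⇒ +0.749979 -0.252659 = +0.497320;  D = -0.198003+0.456204i
d^2_{0,1}: k∈[1..2] ⇒ +0.609116 -0.615612 = -0.006496;  D = -0.003068-0.005725i
d^2_{1,1}: k∈[0..1] ⇒ +0.247355 -0.749979 = -0.502624;  D = -0.494746-0.088642i
d^2_{2,1}: single k=0 term ⇒ -0.497341;  D = -0.372518+0.329512i
Y_2^{m'}(θ=2.9953,φ=1.4258) and Σ D·Y over m':
  (-0.4858+0.1291i)·(-0.0079-0.0023i)  (-0.1980+0.4562i)·(-0.0161+0.1102i)  (-0.0031-0.0057i)·(+0.6107+0.0000i)  (-0.4947-0.0886i)·(+0.0161+0.1102i)  (-0.3725+0.3295i)·(-0.0079+0.0023i)
Y_2^1(R⁻¹ n̂) = -0.040892-0.091980i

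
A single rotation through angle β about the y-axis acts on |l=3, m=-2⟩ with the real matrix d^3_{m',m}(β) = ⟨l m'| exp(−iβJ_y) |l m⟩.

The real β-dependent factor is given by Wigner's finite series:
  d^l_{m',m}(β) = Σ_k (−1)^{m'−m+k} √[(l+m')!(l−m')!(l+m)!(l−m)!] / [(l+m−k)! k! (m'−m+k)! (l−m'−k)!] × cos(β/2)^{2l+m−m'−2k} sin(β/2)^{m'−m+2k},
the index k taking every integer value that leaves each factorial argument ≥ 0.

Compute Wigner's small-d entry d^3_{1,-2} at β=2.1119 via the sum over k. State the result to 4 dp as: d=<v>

d^3_{1,-2}(β=2.1119) via Wigner's sum:
With c≡cos(β/2)=0.492401 and s≡sin(β/2)=0.870368, N=[24·2·1·120]^{1/2}=75.894664
Admissible k: 0..1 (factorial args all ≥0)
  k=0: (−1)^3·75.8947/(12)·0.4924^3·0.8704^3 = -0.497848
  k=1: (−1)^4·75.8947/(24)·0.4924^1·0.8704^5 = +0.777740
d^3_{1,-2}(2.1119) = -0.497848 +0.777740 = +0.279893

d=0.2799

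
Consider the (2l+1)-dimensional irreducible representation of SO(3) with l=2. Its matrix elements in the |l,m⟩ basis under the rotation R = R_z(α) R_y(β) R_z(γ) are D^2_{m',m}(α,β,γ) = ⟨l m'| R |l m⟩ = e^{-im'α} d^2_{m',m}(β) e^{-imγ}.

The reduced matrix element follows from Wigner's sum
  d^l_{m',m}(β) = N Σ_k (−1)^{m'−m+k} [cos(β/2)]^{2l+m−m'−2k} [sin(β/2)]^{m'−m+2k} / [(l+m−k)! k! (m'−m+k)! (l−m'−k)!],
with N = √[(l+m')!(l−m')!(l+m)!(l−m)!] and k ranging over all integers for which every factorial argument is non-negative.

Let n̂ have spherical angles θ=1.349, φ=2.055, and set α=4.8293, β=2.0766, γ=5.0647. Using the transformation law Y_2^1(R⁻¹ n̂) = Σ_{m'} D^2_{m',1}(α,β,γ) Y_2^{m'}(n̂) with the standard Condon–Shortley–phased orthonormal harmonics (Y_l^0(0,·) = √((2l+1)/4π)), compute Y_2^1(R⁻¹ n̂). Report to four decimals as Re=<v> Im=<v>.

Need the full column D^2_{m',1} for m'=−2..2 at α=4.8293, β=2.0766, γ=5.0647.
cos(β/2)=0.507686, sin(β/2)=0.861542
d^2_{-2,1}: single k=3 term ⇒ +0.649314;  D = -0.076757-0.644761i
d^2_{-1,1}: k∈[2..3] ⇒ +0.573937 -0.550943 = +0.022994;  D = +0.022360-0.005363i
d^2_{0,1}: k∈[1..2] ⇒ +0.276145 -0.795244 = -0.519099;  D = -0.179124-0.487215i
d^2_{1,1}: k∈[0..1] ⇒ +0.066432 -0.573937 = -0.507505;  D = +0.452654-0.229490i
d^2_{2,1}: single k=0 term ⇒ -0.225471;  D = +0.124718+0.187837i
Y_2^{m'}(θ=1.349,φ=2.055) and Σ D·Y over m':
  (-0.0768-0.6448i)·(-0.2083+0.3029i)  (+0.0224-0.0054i)·(-0.0772-0.1467i)  (-0.1791-0.4872i)·(-0.2696+0.0000i)  (+0.4527-0.2295i)·(+0.0772-0.1467i)  (+0.1247+0.1878i)·(-0.2083-0.3029i)
Y_2^1(R⁻¹ n̂) = +0.289230+0.078505i

Re=0.2892 Im=0.0785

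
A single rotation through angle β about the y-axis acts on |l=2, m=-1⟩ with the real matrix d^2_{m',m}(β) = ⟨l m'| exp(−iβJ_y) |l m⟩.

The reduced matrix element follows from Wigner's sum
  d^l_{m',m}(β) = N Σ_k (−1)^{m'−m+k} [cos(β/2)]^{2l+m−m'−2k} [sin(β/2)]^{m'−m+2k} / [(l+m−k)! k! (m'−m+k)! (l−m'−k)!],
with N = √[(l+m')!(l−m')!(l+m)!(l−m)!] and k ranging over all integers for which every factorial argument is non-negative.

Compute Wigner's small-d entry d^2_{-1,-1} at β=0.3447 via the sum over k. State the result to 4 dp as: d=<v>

d=0.8564

d^2_{-1,-1}(β=0.3447) via Wigner's sum:
Half-angle: c=0.985184, s=0.171498. N=√(1·6·1·6)=6.000000
The bounds max(0,m−m')=0 and min(l+m,l−m')=1 give 2 terms
  k=0: (−1)^0·6.0000/(6)·0.9852^4·0.1715^0 = +0.942042
  k=1: (−1)^1·6.0000/(2)·0.9852^2·0.1715^2 = -0.085640
d^2_{-1,-1}(0.3447) = +0.942042 -0.085640 = +0.856402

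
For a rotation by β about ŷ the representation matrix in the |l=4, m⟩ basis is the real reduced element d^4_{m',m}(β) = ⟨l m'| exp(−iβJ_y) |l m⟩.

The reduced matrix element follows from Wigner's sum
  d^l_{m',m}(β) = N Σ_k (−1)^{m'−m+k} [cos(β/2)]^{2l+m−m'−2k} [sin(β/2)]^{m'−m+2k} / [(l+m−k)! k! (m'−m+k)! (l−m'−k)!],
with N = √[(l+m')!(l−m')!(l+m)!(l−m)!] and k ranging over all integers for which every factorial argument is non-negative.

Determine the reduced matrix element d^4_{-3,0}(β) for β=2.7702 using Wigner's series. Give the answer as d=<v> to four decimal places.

d=-0.0659

d^4_{-3,0}(β=2.7702) via Wigner's sum:
c=cos(2.7702/2)=0.184631, s=sin(2.7702/2)=0.982808; N=√[1·5040·24·24]=1703.830978
Admissible k: 3..4 (factorial args all ≥0)
  k=3: (−1)^0·1703.8310/(144)·0.1846^5·0.9828^3 = +0.002410
  k=4: (−1)^1·1703.8310/(144)·0.1846^3·0.9828^5 = -0.068284
d^4_{-3,0}(2.7702) = +0.002410 -0.068284 = -0.065874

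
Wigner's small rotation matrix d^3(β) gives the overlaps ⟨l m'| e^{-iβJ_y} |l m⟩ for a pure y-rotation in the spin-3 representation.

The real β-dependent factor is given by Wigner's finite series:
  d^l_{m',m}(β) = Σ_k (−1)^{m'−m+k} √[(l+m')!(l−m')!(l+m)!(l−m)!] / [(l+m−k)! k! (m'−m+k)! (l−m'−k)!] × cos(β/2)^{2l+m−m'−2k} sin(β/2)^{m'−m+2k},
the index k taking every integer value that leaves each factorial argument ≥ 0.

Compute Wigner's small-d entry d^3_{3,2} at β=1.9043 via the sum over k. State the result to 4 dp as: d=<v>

d=-0.1309

d^3_{3,2}(β=1.9043) via Wigner's sum:
Half-angle: c=0.579933, s=0.814664. N=√(720·1·120·1)=293.938769
The bounds max(0,m−m')=0 and min(l+m,l−m')=0 give 1 term
  k=0: (−1)^1·293.9388/(120)·0.5799^5·0.8147^1 = -0.130901
d^3_{3,2}(1.9043) = -0.130901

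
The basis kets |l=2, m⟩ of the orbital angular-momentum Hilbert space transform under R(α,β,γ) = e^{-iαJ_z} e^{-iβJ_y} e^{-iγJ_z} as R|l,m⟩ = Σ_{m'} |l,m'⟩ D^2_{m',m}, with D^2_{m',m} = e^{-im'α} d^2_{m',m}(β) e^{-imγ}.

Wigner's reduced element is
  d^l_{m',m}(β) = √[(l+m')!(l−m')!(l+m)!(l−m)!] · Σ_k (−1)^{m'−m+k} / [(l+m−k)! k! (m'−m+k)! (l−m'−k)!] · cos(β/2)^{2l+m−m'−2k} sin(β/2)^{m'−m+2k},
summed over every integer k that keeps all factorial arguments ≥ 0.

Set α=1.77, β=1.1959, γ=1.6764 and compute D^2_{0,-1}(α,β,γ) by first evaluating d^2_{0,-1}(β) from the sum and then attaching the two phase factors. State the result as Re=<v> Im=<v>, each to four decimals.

Re=0.0440 Im=-0.4150

D^2_{0,-1}(1.77,1.1959,1.6764) = e^{-i·0·1.77}·d^2_{0,-1}(1.1959)·e^{-i·-1·1.6764}. Compute d first:
With c≡cos(β/2)=0.826491 and s≡sin(β/2)=0.562949, N=[2·2·1·6]^{1/2}=4.898979
The bounds max(0,m−m')=0 and min(l+m,l−m')=1 give 2 terms
  k=0: (−1)^1·4.8990/(2)·0.8265^3·0.5629^1 = -0.778502
  k=1: (−1)^2·4.8990/(2)·0.8265^1·0.5629^3 = +0.361179
d^2_{0,-1}(1.1959) = -0.778502 +0.361179 = -0.417324
D = (+1.000000+0.000000i)·(-0.417324)·(-0.105407+0.994429i) = +0.043989-0.414999i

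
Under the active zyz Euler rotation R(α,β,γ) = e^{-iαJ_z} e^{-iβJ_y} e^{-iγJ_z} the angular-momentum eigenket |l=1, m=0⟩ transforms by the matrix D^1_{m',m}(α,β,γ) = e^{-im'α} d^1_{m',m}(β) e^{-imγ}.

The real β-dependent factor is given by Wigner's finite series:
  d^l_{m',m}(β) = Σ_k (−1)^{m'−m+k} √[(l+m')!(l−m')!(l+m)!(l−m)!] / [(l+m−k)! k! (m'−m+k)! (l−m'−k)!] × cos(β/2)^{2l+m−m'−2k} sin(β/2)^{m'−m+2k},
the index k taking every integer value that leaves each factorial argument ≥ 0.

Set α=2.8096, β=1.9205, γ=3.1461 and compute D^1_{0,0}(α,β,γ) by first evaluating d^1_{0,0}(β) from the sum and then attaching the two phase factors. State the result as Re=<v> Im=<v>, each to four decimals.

First d^1_{0,0}(β=1.9205), then the phase factors e^{-i(0)α} and e^{-i(0)γ}:
Half-angle: c=0.573315, s=0.819335. N=√(1·1·1·1)=1.000000
k∈{0,1} keeps every argument non-negative
  k=0: (−1)^0·1.0000/(1)·0.5733^2·0.8193^0 = +0.328690
  k=1: (−1)^1·1.0000/(1)·0.5733^0·0.8193^2 = -0.671310
d^1_{0,0}(1.9205) = +0.328690 -0.671310 = -0.342619
D = (+1.000000+0.000000i)·(-0.342619)·(+1.000000+0.000000i) = -0.342619+0.000000i

Re=-0.3426 Im=0.0000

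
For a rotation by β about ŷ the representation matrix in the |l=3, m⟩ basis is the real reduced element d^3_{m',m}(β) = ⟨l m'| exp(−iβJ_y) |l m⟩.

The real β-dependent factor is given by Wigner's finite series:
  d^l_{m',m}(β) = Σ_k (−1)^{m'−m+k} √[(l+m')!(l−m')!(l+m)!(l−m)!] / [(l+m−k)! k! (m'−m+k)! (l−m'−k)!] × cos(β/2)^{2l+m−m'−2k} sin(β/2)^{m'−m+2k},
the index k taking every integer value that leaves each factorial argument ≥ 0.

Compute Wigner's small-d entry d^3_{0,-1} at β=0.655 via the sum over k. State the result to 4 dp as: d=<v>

d=-0.5657

d^3_{0,-1}(β=0.655) via Wigner's sum:
Half-angle: c=0.946849, s=0.321677. N=√(6·6·2·24)=41.569219
k∈{0,1,2} keeps every argument non-negative
  k=0: (−1)^1·41.5692/(12)·0.9468^5·0.3217^1 = -0.848038
  k=1: (−1)^2·41.5692/(4)·0.9468^3·0.3217^3 = +0.293639
  k=2: (−1)^3·41.5692/(12)·0.9468^1·0.3217^5 = -0.011297
d^3_{0,-1}(0.655) = -0.848038 +0.293639 -0.011297 = -0.565696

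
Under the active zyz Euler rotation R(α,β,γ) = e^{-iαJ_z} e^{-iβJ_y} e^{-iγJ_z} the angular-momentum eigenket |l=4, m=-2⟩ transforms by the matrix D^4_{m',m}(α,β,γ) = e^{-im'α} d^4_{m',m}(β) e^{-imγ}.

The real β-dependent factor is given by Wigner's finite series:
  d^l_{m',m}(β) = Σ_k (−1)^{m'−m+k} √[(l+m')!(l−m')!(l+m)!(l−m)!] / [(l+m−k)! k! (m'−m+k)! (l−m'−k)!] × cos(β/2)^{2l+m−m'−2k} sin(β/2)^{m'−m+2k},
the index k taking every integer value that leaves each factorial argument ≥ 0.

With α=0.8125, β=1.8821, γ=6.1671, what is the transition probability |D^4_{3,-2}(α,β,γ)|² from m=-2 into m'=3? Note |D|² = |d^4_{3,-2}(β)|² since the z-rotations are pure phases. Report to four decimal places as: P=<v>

Split into d^4_{3,-2}(β=1.8821) × two z-phases.
With c≡cos(β/2)=0.588940 and s≡sin(β/2)=0.808177, N=[5040·1·2·720]^{1/2}=2693.993318
Admissible k: 0..1 (factorial args all ≥0)
  k=0: (−1)^5·2693.9933/(240)·0.5889^3·0.8082^5 = -0.790551
  k=1: (−1)^6·2693.9933/(720)·0.5889^1·0.8082^7 = +0.496227
d^4_{3,-2}(1.8821) = -0.790551 +0.496227 = -0.294325
|D^4_{3,-2}|² = |d^4_{3,-2}(β)|² = (-0.294325)² = 0.086627 (the z-rotation phases have unit modulus)

P=0.0866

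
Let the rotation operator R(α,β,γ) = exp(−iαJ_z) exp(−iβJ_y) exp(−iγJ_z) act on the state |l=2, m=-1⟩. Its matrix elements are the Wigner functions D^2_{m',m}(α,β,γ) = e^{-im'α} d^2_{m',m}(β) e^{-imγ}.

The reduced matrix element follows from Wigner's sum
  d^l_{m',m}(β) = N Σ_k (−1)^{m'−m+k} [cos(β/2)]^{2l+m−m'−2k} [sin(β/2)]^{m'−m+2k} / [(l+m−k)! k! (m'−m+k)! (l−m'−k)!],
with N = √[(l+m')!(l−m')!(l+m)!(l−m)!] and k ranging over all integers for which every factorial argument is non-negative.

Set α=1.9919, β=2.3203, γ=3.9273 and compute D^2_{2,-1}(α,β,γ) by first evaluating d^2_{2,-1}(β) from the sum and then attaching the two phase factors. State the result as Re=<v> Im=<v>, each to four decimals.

Re=-0.6144 Im=0.0347

Split into d^2_{2,-1}(β=2.3203) × two z-phases.
Half-angle: c=0.399202, s=0.916863. N=√(24·1·1·6)=12.000000
k: max(0,(-1)−(2))=0 … min(2+(-1),2−(2))=0
  k=0: (−1)^3·12.0000/(6)·0.3992^1·0.9169^3 = -0.615370
d^2_{2,-1}(2.3203) = -0.615370
Attach z-rotation phases: D = e^{-i(2)(1.9919)}·(-0.615370)·e^{-i(-1)(3.9273)} = -0.614388+0.034750i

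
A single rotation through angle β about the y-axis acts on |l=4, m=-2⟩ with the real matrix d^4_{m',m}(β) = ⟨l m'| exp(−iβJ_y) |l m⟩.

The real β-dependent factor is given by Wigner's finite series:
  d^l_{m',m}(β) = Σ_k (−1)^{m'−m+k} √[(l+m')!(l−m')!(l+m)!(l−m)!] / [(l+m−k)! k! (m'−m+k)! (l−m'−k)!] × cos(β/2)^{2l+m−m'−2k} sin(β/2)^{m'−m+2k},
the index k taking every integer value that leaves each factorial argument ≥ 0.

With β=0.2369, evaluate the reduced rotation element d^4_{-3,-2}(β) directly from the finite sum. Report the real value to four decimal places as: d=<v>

d=0.4030

d^4_{-3,-2}(β=0.2369) via Wigner's sum:
c=cos(0.2369/2)=0.992993, s=sin(0.2369/2)=0.118173; N=√[1·5040·2·720]=2693.993318
Admissible k: 1..2 (factorial args all ≥0)
  k=1: (−1)^0·2693.9933/(720)·0.9930^7·0.1182^1 = +0.420927
  k=2: (−1)^1·2693.9933/(240)·0.9930^5·0.1182^3 = -0.017884
d^4_{-3,-2}(0.2369) = +0.420927 -0.017884 = +0.403042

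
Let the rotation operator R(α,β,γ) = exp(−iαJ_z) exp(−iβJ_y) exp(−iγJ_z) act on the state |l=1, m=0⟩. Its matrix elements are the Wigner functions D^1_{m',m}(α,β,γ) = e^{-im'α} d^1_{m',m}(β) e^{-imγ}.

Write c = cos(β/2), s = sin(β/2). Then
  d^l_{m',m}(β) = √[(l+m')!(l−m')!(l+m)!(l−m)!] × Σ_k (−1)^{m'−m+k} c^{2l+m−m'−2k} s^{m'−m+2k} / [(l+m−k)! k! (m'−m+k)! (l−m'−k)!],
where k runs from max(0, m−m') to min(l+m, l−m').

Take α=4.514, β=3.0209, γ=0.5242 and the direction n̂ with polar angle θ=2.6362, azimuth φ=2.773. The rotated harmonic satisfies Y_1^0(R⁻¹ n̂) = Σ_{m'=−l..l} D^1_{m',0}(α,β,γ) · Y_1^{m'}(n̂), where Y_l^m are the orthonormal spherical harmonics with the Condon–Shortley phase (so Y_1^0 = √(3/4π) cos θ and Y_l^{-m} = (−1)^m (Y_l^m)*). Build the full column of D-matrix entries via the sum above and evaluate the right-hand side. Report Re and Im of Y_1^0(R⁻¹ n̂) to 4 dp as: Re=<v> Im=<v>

Need the full column D^1_{m',0} for m'=−1..1 at α=4.514, β=3.0209, γ=0.5242.
cos(β/2)=0.060310, sin(β/2)=0.998180
d^1_{-1,0}: single k=1 term ⇒ +0.085136;  D = -0.016779-0.083466i
d^1_{0,0}: k∈[0..1] ⇒ +0.003637 -0.996363 = -0.992725;  D = -0.992725+0.000000i
d^1_{1,0}: single k=0 term ⇒ -0.085136;  D = +0.016779-0.083466i
Y_1^{m'}(θ=2.6362,φ=2.773) and Σ D·Y over m':
  (-0.0168-0.0835i)·(-0.1560-0.0603i)  (-0.9927+0.0000i)·(-0.4275+0.0000i)  (+0.0168-0.0835i)·(+0.1560-0.0603i)
Y_1^0(R⁻¹ n̂) = +0.419585+0.000000i

Re=0.4196 Im=0.0000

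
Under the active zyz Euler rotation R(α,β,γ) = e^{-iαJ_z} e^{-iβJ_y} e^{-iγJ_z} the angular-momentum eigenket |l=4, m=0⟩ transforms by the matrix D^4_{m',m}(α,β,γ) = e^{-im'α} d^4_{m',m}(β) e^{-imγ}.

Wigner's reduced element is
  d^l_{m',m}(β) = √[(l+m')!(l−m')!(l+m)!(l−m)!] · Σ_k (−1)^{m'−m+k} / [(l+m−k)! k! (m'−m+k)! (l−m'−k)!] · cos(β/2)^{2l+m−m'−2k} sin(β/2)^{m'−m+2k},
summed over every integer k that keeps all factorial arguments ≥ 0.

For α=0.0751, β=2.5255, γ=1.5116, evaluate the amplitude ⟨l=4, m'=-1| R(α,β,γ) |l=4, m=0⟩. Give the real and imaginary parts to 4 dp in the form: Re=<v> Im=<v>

First d^4_{-1,0}(β=2.5255), then the phase factors e^{-i(-1)α} and e^{-i(0)γ}:
Half-angle: c=0.303198, s=0.952928. N=√(6·120·24·24)=643.987578
The bounds max(0,m−m')=1 and min(l+m,l−m')=4 give 4 terms
  k=1: (−1)^0·643.9876/(144)·0.3032^7·0.9529^1 = +0.001004
  k=2: (−1)^1·643.9876/(24)·0.3032^5·0.9529^3 = -0.059494
  k=3: (−1)^2·643.9876/(24)·0.3032^3·0.9529^5 = +0.587683
  k=4: (−1)^3·643.9876/(144)·0.3032^1·0.9529^7 = -0.967521
d^4_{-1,0}(2.5255) = +0.001004 -0.059494 +0.587683 -0.967521 = -0.438329
Attach z-rotation phases: D = e^{-i(-1)(0.0751)}·(-0.438329)·e^{-i(0)(1.5116)} = -0.437093-0.032888i

Re=-0.4371 Im=-0.0329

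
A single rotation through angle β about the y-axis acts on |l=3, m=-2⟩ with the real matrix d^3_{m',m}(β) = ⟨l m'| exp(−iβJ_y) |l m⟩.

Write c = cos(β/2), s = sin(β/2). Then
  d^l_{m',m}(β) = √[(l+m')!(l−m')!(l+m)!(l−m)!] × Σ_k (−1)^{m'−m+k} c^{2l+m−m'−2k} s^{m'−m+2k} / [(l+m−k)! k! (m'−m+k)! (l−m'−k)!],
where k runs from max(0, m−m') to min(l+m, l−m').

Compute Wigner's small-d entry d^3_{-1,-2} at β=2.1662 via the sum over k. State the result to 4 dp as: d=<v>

d=0.3855

d^3_{-1,-2}(β=2.1662) via Wigner's sum:
With c≡cos(β/2)=0.468592 and s≡sin(β/2)=0.883415, N=[2·24·1·120]^{1/2}=75.894664
Admissible k: 0..1 (factorial args all ≥0)
  k=0: (−1)^1·75.8947/(24)·0.4686^5·0.8834^1 = -0.063116
  k=1: (−1)^2·75.8947/(12)·0.4686^3·0.8834^3 = +0.448651
d^3_{-1,-2}(2.1662) = -0.063116 +0.448651 = +0.385535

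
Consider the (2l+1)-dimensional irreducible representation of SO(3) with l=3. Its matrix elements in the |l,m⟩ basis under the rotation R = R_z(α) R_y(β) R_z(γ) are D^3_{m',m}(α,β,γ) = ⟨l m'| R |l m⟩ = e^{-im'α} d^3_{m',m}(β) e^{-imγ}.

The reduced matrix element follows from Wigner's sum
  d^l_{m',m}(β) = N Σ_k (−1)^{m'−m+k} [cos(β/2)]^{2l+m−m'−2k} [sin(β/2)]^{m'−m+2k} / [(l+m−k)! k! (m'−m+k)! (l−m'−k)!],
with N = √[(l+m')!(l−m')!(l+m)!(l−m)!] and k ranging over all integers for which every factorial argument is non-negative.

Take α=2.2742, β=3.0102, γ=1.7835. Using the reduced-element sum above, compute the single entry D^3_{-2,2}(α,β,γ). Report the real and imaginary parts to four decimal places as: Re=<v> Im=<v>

Re=-0.5368 Im=-0.8028

Split into d^3_{-2,2}(β=3.0102) × two z-phases.
Half-angle: c=0.065649, s=0.997843. N=√(1·120·120·1)=120.000000
k: max(0,(2)−(-2))=4 … min(3+(2),3−(-2))=5
  k=4: (−1)^0·120.0000/(24)·0.0656^2·0.9978^4 = +0.021364
  k=5: (−1)^1·120.0000/(120)·0.0656^0·0.9978^6 = -0.987126
d^3_{-2,2}(3.0102) = +0.021364 -0.987126 = -0.965763
Attach z-rotation phases: D = e^{-i(-2)(2.2742)}·(-0.965763)·e^{-i(2)(1.7835)} = -0.536828-0.802816i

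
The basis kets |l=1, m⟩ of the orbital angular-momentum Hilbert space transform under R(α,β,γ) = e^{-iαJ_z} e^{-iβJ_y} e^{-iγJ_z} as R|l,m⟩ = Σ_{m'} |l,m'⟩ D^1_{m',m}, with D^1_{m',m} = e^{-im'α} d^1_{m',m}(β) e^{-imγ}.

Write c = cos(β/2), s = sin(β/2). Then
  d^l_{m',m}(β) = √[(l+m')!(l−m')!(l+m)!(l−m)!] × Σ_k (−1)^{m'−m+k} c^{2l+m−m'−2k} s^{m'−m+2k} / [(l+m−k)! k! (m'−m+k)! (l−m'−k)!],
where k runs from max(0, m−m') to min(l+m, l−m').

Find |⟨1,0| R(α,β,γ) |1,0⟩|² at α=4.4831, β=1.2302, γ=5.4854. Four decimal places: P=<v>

D^1_{0,0}(4.4831,1.2302,5.4854) = e^{-i·0·4.4831}·d^1_{0,0}(1.2302)·e^{-i·0·5.4854}. Compute d first:
With c≡cos(β/2)=0.816716 and s≡sin(β/2)=0.577040, N=[1·1·1·1]^{1/2}=1.000000
Admissible k: 0..1 (factorial args all ≥0)
  k=0: (−1)^0·1.0000/(1)·0.8167^2·0.5770^0 = +0.667025
  k=1: (−1)^1·1.0000/(1)·0.8167^0·0.5770^2 = -0.332975
d^1_{0,0}(1.2302) = +0.667025 -0.332975 = +0.334049
|D^1_{0,0}|² = |d^1_{0,0}(β)|² = (+0.334049)² = 0.111589 (the z-rotation phases have unit modulus)

P=0.1116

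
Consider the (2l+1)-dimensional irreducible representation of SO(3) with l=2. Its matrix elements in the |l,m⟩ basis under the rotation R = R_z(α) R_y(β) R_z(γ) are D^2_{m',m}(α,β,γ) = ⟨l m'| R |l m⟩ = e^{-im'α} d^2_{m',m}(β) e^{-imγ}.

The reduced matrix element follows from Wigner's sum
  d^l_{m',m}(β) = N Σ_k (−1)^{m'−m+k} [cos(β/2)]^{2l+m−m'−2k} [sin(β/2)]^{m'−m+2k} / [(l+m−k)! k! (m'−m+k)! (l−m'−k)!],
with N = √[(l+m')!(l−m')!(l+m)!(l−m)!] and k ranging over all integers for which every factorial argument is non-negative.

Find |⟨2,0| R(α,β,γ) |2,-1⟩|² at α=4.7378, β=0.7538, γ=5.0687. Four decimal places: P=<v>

First d^2_{0,-1}(β=0.7538), then the phase factors e^{-i(0)α} and e^{-i(-1)γ}:
Half-angle: c=0.929810, s=0.368040. N=√(2·2·1·6)=4.898979
The bounds max(0,m−m')=0 and min(l+m,l−m')=1 give 2 terms
  k=0: (−1)^1·4.8990/(2)·0.9298^3·0.3680^1 = -0.724691
  k=1: (−1)^2·4.8990/(2)·0.9298^1·0.3680^3 = +0.113541
d^2_{0,-1}(0.7538) = -0.724691 +0.113541 = -0.611150
|D^2_{0,-1}|² = |d^2_{0,-1}(β)|² = (-0.611150)² = 0.373504 (the z-rotation phases have unit modulus)

P=0.3735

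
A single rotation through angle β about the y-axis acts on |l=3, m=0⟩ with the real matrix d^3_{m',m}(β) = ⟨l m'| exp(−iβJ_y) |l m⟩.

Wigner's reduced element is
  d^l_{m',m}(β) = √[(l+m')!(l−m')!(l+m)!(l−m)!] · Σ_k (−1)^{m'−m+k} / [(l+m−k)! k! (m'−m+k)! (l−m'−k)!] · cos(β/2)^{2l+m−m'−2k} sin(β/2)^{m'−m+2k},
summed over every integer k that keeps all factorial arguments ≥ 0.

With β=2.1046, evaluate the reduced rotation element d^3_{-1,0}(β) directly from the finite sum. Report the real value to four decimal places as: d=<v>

d=0.1098

d^3_{-1,0}(β=2.1046) via Wigner's sum:
With c≡cos(β/2)=0.495575 and s≡sin(β/2)=0.868565, N=[2·24·6·6]^{1/2}=41.569219
Admissible k: 1..3 (factorial args all ≥0)
  k=1: (−1)^0·41.5692/(12)·0.4956^5·0.8686^1 = +0.089937
  k=2: (−1)^1·41.5692/(4)·0.4956^3·0.8686^3 = -0.828794
  k=3: (−1)^2·41.5692/(12)·0.4956^1·0.8686^5 = +0.848618
d^3_{-1,0}(2.1046) = +0.089937 -0.828794 +0.848618 = +0.109761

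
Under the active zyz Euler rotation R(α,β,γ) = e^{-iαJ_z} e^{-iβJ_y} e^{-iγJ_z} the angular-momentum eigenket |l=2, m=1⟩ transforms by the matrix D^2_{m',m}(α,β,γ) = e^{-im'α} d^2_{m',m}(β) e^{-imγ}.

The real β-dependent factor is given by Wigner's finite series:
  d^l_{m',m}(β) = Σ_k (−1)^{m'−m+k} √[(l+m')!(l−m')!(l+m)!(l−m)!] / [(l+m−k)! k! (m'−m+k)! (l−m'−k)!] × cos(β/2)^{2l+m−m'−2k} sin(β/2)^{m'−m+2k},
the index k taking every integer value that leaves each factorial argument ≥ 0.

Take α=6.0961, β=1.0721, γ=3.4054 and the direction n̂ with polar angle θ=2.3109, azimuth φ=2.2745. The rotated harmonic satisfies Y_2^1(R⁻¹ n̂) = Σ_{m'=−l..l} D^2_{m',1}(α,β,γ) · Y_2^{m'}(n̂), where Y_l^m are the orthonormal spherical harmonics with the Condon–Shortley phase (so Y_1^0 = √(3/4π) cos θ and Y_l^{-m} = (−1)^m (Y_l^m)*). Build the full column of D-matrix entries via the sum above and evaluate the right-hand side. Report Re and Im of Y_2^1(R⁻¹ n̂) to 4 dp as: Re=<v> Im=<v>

Need the full column D^2_{m',1} for m'=−2..2 at α=6.0961, β=1.0721, γ=3.4054.
cos(β/2)=0.859733, sin(β/2)=0.510744
d^2_{-2,1}: single k=3 term ⇒ +0.229089;  D = -0.184027+0.136439i
d^2_{-1,1}: k∈[2..3] ⇒ +0.578435 -0.068048 = +0.510388;  D = -0.459379+0.222411i
d^2_{0,1}: k∈[1..2] ⇒ +0.795004 -0.280575 = +0.514429;  D = -0.496632+0.134142i
d^2_{1,1}: k∈[0..1] ⇒ +0.546329 -0.578435 = -0.032107;  D = +0.032012-0.002461i
d^2_{2,1}: single k=0 term ⇒ -0.649118;  D = +0.645169+0.071493i
Y_2^{m'}(θ=2.3109,φ=2.2745) and Σ D·Y over m':
  (-0.1840+0.1364i)·(-0.0343+0.2078i)  (-0.4594+0.2224i)·(+0.2489+0.2933i)  (-0.4966+0.1341i)·(+0.1149+0.0000i)  (+0.0320-0.0025i)·(-0.2489+0.2933i)  (+0.6452+0.0715i)·(-0.0343-0.2078i)
Y_2^1(R⁻¹ n̂) = -0.273182-0.233398i

Re=-0.2732 Im=-0.2334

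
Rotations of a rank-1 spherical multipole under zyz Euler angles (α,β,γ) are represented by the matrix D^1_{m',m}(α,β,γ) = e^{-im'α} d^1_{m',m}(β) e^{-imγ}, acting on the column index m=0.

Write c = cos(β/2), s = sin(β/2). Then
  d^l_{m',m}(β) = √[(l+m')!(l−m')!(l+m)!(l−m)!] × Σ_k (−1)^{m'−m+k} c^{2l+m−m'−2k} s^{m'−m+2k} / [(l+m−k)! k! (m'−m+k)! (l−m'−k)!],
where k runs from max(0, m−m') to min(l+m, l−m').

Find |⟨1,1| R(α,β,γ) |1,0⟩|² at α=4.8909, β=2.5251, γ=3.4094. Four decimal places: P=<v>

D^1_{1,0}(4.8909,2.5251,3.4094) = e^{-i·1·4.8909}·d^1_{1,0}(2.5251)·e^{-i·0·3.4094}. Compute d first:
With c≡cos(β/2)=0.303388 and s≡sin(β/2)=0.952867, N=[2·1·1·1]^{1/2}=1.414214
k∈{0} keeps every argument non-negative
  k=0: (−1)^1·1.4142/(1)·0.3034^1·0.9529^1 = -0.408833
d^1_{1,0}(2.5251) = -0.408833
|D^1_{1,0}|² = |d^1_{1,0}(β)|² = (-0.408833)² = 0.167144 (the z-rotation phases have unit modulus)

P=0.1671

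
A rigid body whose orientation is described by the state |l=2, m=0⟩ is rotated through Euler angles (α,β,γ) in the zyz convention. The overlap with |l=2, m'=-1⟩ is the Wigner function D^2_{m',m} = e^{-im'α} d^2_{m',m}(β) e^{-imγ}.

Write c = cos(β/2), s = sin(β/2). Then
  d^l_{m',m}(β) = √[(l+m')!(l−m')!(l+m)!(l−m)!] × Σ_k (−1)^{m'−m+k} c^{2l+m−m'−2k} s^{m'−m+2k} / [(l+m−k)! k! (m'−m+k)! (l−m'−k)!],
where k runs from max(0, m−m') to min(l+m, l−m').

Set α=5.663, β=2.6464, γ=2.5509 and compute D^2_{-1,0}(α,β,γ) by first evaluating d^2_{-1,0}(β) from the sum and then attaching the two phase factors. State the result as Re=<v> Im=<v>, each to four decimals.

D^2_{-1,0}(5.663,2.6464,2.5509) = e^{-i·-1·5.663}·d^2_{-1,0}(2.6464)·e^{-i·0·2.5509}. Compute d first:
c=cos(2.6464/2)=0.245074, s=sin(2.6464/2)=0.969504; N=√[1·6·2·2]=4.898979
The bounds max(0,m−m')=1 and min(l+m,l−m')=2 give 2 terms
  k=1: (−1)^0·4.8990/(2)·0.2451^3·0.9695^1 = +0.034956
  k=2: (−1)^1·4.8990/(2)·0.2451^1·0.9695^3 = -0.547044
d^2_{-1,0}(2.6464) = +0.034956 -0.547044 = -0.512089
D = (+0.813771-0.581186i)·(-0.512089)·(+1.000000+0.000000i) = -0.416723+0.297619i

Re=-0.4167 Im=0.2976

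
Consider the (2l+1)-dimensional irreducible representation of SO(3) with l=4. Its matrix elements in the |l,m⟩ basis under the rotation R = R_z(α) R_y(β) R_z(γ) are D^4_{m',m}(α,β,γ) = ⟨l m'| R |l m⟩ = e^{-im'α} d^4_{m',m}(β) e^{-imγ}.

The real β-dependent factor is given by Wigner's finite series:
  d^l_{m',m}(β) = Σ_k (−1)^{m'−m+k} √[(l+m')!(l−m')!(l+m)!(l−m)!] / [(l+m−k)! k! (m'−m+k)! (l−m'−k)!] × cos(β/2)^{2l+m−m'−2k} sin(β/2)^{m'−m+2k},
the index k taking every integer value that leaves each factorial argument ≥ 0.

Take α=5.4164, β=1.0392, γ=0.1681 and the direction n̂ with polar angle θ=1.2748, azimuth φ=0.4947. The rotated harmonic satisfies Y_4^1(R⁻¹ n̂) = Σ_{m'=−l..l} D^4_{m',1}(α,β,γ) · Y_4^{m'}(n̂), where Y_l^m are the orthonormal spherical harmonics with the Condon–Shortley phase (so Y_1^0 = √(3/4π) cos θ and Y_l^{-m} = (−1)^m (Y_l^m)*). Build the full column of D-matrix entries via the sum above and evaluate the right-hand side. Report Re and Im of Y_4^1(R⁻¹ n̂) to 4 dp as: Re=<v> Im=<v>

Need the full column D^4_{m',1} for m'=−4..4 at α=5.4164, β=1.0392, γ=0.1681.
cos(β/2)=0.868018, sin(β/2)=0.496533
d^4_{-4,1}: single k=5 term ⇒ +0.147714;  D = -0.130078+0.069993i
d^4_{-3,1}: k∈[4..5] ⇒ +0.456485 -0.089622 = +0.366862;  D = -0.341618-0.133735i
d^4_{-2,1}: k∈[3..5] ⇒ +0.853105 -0.418729 +0.027403 = +0.461780;  D = -0.150018-0.436732i
d^4_{-1,1}: k∈[2..5] ⇒ +1.054552 -1.035210 +0.169370 -0.003695 = +0.185018;  D = +0.094475-0.159079i
d^4_{0,1}: k∈[1..4] ⇒ +0.824449 -1.618653 +0.529655 -0.028886 = -0.293435;  D = -0.289299+0.049095i
d^4_{1,1}: k∈[0..3] ⇒ +0.322277 -1.581829 +1.035210 -0.112914 = -0.337256;  D = -0.258233-0.216927i
d^4_{2,1}: k∈[0..2] ⇒ -0.782141 +1.279658 -0.279152 = +0.218364;  D = +0.001163+0.218361i
d^4_{3,1}: k∈[0..1] ⇒ +0.837025 -0.456485 = +0.380540;  D = -0.288752+0.247858i
d^4_{4,1}: single k=0 term ⇒ -0.451421;  D = +0.445837+0.070782i
Y_4^{m'}(θ=1.2748,φ=0.4947) and Σ D·Y over m':
  (-0.1301+0.0700i)·(-0.1470-0.3400i)  (-0.3416-0.1337i)·(+0.0277-0.3183i)  (-0.1500-0.4367i)·(-0.0680+0.1034i)  (+0.0945-0.1591i)·(-0.2793+0.1507i)  (-0.2893+0.0491i)·(+0.0741+0.0000i)  (-0.2582-0.2169i)·(+0.2793+0.1507i)  (+0.0012+0.2184i)·(-0.0680-0.1034i)  (-0.2888+0.2479i)·(-0.0277-0.3183i)  (+0.4458+0.0708i)·(-0.1470+0.3400i)
Y_4^1(R⁻¹ n̂) = +0.002754+0.327245i

Re=0.0028 Im=0.3272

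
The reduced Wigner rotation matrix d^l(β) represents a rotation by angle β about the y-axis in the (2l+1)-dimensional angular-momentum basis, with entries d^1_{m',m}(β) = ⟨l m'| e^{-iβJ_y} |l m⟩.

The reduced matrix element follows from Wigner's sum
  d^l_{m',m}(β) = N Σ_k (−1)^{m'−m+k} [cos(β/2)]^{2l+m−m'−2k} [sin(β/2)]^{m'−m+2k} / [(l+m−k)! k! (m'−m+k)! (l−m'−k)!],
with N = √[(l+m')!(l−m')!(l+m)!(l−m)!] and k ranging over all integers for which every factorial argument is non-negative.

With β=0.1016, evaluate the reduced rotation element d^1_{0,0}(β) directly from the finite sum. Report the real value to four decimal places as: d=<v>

d^1_{0,0}(β=0.1016) via Wigner's sum:
With c≡cos(β/2)=0.998710 and s≡sin(β/2)=0.050778, N=[1·1·1·1]^{1/2}=1.000000
k: max(0,(0)−(0))=0 … min(1+(0),1−(0))=1
  k=0: (−1)^0·1.0000/(1)·0.9987^2·0.0508^0 = +0.997422
  k=1: (−1)^1·1.0000/(1)·0.9987^0·0.0508^2 = -0.002578
d^1_{0,0}(0.1016) = +0.997422 -0.002578 = +0.994843

d=0.9948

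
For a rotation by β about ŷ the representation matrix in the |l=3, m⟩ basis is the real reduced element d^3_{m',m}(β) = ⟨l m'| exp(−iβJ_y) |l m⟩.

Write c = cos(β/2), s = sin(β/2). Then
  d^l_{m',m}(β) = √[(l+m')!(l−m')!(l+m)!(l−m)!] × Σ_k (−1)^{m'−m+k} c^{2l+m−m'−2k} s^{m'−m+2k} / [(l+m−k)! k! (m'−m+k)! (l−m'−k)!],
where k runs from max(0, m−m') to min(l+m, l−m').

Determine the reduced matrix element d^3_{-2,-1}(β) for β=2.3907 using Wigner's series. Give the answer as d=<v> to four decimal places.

d^3_{-2,-1}(β=2.3907) via Wigner's sum:
Half-angle: c=0.366688, s=0.930344. N=√(1·120·2·24)=75.894664
The bounds max(0,m−m')=1 and min(l+m,l−m')=2 give 2 terms
  k=1: (−1)^0·75.8947/(24)·0.3667^5·0.9303^1 = +0.019504
  k=2: (−1)^1·75.8947/(12)·0.3667^3·0.9303^3 = -0.251102
d^3_{-2,-1}(2.3907) = +0.019504 -0.251102 = -0.231598

d=-0.2316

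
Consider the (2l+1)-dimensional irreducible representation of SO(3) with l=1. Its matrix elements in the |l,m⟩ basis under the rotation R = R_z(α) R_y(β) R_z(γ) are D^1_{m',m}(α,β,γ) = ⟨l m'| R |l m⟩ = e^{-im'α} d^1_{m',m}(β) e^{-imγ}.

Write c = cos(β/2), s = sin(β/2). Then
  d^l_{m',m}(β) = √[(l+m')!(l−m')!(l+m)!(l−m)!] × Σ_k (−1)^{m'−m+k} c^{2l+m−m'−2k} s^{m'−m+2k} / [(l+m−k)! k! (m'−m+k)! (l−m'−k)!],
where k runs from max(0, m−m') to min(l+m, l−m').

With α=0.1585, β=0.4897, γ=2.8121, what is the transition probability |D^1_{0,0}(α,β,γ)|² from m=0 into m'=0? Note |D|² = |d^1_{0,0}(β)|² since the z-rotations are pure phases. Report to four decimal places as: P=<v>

P=0.7788

Split into d^1_{0,0}(β=0.4897) × two z-phases.
Half-angle: c=0.970174, s=0.242411. N=√(1·1·1·1)=1.000000
The bounds max(0,m−m')=0 and min(l+m,l−m')=1 give 2 terms
  k=0: (−1)^0·1.0000/(1)·0.9702^2·0.2424^0 = +0.941237
  k=1: (−1)^1·1.0000/(1)·0.9702^0·0.2424^2 = -0.058763
d^1_{0,0}(0.4897) = +0.941237 -0.058763 = +0.882474
|D^1_{0,0}|² = |d^1_{0,0}(β)|² = (+0.882474)² = 0.778760 (the z-rotation phases have unit modulus)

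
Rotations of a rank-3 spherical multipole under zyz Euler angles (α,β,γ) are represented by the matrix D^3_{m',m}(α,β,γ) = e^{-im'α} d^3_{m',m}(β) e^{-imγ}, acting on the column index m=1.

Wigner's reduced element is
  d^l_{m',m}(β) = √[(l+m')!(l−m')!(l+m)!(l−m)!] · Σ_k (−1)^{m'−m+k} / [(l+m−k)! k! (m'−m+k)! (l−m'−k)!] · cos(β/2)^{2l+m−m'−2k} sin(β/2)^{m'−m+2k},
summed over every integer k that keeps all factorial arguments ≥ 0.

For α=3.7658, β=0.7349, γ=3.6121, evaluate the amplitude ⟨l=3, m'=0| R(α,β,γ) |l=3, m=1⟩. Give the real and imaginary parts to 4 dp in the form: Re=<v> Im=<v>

Re=-0.4534 Im=0.2306

D^3_{0,1}(3.7658,0.7349,3.6121) = e^{-i·0·3.7658}·d^3_{0,1}(0.7349)·e^{-i·1·3.6121}. Compute d first:
With c≡cos(β/2)=0.933246 and s≡sin(β/2)=0.359237, N=[6·6·24·2]^{1/2}=41.569219
Admissible k: 1..3 (factorial args all ≥0)
  k=1: (−1)^0·41.5692/(12)·0.9332^5·0.3592^1 = +0.880954
  k=2: (−1)^1·41.5692/(4)·0.9332^3·0.3592^3 = -0.391601
  k=3: (−1)^2·41.5692/(12)·0.9332^1·0.3592^5 = +0.019342
d^3_{0,1}(0.7349) = +0.880954 -0.391601 +0.019342 = +0.508695
D = (+1.000000+0.000000i)·(+0.508695)·(-0.891338+0.453339i) = -0.453419+0.230611i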